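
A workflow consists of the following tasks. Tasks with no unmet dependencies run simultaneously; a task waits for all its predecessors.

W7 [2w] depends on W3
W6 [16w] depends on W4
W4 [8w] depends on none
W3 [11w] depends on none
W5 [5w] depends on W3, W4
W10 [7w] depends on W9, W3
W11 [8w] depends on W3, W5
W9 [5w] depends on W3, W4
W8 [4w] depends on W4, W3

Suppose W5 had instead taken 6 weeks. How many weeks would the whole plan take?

25

Critical path before the change: W3→W5→W11 = 11+5+8 = 24 giving 24 weeks.
W5 lies on that path, so at 6 weeks the path becomes 25 weeks.
That remains the longest chain; total 25 weeks.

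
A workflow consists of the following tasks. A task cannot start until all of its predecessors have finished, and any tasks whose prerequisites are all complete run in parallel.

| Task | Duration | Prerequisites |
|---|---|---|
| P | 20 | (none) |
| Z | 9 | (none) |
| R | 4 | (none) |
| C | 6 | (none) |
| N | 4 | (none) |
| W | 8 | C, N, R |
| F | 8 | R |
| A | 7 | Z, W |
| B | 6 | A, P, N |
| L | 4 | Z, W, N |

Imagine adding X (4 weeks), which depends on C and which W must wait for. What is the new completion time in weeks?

Originally the project takes 27 weeks.
With X inserted, W now waits for max(C, N, R, X).
New critical path: C→X→W→A→B = 6+4+8+7+6 = 31 ⇒ 31 weeks.

31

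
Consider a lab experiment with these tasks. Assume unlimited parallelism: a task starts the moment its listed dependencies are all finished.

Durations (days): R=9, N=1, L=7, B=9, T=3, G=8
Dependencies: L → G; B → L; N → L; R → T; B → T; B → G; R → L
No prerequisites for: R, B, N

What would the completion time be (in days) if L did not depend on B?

With the dependency in place, R→L→G = 9+7+8 = 24 sets the finish at 24 days.
Dropping B→L doesn't change L's earliest start (9); another predecessor still binds.
The longest chain is now R→L→G = 9+7+8 = 24, so the lab experiment takes 24 days.

24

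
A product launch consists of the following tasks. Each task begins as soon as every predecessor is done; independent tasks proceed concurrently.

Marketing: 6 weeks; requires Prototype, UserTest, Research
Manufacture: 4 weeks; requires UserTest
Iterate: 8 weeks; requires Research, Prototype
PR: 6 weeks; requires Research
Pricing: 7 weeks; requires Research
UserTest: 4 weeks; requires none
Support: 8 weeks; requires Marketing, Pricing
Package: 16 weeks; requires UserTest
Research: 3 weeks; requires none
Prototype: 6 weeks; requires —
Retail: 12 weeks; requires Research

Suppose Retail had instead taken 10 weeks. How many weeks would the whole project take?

20

Critical path before the change: Prototype→Marketing→Support = 6+6+8 = 20 giving 20 weeks.
Retail has 5 weeks of float (longest path through it is 15).
No other chain overtakes it, so the finish is 20 weeks.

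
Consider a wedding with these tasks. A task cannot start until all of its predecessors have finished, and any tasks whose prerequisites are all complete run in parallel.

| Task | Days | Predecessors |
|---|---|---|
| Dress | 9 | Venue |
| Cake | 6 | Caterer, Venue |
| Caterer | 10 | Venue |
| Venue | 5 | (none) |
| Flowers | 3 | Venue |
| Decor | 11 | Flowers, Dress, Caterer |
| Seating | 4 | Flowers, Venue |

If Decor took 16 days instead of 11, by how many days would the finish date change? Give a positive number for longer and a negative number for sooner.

5

As given, the longest chain is Venue→Caterer→Decor = 5+10+11 = 26, so the finish is 26 days.
Decor is on the critical path; changing it to 16 makes that path 31 days.
That remains the longest chain; total 31 days.
Change in finish: 31 − 26 = +5 days.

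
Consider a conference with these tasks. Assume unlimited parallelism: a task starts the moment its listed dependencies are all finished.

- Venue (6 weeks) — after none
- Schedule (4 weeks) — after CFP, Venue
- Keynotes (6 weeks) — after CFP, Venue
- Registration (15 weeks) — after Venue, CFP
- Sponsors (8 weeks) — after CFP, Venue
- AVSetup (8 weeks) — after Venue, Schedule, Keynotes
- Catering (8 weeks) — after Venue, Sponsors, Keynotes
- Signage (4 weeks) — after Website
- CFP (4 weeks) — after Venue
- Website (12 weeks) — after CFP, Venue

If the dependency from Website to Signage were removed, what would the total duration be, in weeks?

Original critical path: Venue→CFP→Sponsors→Catering = 6+4+8+8 = 26 ⇒ 26 weeks.
Without Website→Signage, Signage's earliest start moves from 22 to 0.
New critical path: Venue→CFP→Sponsors→Catering = 6+4+8+8 = 26 ⇒ 26 weeks.

26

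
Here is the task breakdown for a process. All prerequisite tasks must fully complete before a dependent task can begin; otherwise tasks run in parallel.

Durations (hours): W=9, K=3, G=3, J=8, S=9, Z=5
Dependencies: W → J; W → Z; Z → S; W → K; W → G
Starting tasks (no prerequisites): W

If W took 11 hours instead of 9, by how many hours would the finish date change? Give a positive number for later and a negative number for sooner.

2

As given, the longest chain is W→Z→S = 9+5+9 = 23, so the finish is 23 hours.
W is on the critical path; changing it to 11 makes that path 25 hours.
No other chain overtakes it, so the finish is 25 hours.
Change in finish: 25 − 23 = +2 hours.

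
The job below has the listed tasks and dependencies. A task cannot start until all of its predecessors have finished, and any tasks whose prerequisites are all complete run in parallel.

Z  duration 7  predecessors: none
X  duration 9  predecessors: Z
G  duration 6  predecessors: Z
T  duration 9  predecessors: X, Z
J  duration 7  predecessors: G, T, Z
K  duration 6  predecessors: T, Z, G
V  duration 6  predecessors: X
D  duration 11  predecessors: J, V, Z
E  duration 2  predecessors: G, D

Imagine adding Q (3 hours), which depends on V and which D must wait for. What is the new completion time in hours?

45

Originally the job takes 45 hours.
With Q inserted, D now waits for max(J, V, Z, Q).
New critical path: Z→X→T→J→D→E = 7+9+9+7+11+2 = 45 ⇒ 45 hours.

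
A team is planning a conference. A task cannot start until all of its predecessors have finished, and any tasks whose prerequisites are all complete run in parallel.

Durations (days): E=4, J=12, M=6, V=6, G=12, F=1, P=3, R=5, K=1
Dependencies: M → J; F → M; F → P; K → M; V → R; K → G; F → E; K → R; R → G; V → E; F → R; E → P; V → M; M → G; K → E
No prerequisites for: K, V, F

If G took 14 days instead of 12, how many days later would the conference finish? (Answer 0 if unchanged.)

2

As given, the longest chain is V→M→G = 6+6+12 = 24, so the finish is 24 days.
G lies on that path, so at 14 days the path becomes 26 days.
The critical path is still V→M→G; finish is now 26 days.
Change in finish: 26 − 24 = +2 days.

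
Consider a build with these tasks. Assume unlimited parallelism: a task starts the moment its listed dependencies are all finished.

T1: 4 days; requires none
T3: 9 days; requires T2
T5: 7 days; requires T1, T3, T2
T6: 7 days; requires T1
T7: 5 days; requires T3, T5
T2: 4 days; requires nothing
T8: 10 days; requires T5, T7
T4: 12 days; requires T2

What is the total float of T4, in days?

19

Critical path: T2→T3→T5→T7→T8 = 4+9+7+5+10 = 35, so the finish is 35 days.
T4 finishes as early as 16 and must finish by 35.
Slack of T4 = 23 − 4 = 19 days.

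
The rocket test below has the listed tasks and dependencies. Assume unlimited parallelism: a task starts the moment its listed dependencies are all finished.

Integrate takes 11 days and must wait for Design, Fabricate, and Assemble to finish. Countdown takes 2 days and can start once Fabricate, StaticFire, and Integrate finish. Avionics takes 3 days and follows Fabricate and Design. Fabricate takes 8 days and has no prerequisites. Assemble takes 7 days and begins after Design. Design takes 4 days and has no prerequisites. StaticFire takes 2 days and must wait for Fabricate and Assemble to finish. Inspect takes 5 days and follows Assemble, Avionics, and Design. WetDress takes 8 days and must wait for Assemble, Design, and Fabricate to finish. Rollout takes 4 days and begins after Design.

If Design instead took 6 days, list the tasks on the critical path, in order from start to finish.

Design, Assemble, Integrate, Countdown

Baseline: Design→Assemble→Integrate→Countdown = 4+7+11+2 = 24 → 24 days.
Design is on the critical path; changing it to 6 makes that path 26 days.
No other chain overtakes it, so the finish is 26 days.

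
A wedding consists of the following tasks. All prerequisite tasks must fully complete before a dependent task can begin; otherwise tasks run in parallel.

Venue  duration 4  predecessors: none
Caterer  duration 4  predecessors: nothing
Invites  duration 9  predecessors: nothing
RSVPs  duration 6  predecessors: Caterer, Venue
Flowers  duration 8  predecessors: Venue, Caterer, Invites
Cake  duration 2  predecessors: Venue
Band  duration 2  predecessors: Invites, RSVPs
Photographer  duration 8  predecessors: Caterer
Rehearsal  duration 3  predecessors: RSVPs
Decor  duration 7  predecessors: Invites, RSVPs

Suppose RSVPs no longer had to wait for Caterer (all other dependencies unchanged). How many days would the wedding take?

Before: longest chain Venue→RSVPs→Decor = 4+6+7 = 17, finish 17.
Dropping Caterer→RSVPs doesn't change RSVPs's earliest start (4); another predecessor still binds.
New critical path: Venue→RSVPs→Decor = 4+6+7 = 17 ⇒ 17 days.

17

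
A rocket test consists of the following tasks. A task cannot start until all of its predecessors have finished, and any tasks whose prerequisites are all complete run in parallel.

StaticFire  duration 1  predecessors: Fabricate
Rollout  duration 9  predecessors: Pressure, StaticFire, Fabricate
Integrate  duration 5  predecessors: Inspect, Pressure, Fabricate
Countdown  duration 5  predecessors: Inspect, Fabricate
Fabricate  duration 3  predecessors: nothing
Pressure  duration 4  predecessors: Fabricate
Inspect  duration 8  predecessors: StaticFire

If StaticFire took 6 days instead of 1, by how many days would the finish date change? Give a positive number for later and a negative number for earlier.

As given, the longest chain is Fabricate→StaticFire→Inspect→Integrate = 3+1+8+5 = 17, so the finish is 17 days.
StaticFire is on the critical path; changing it to 6 makes that path 22 days.
No other chain overtakes it, so the finish is 22 days.
Change in finish: 22 − 17 = +5 days.

5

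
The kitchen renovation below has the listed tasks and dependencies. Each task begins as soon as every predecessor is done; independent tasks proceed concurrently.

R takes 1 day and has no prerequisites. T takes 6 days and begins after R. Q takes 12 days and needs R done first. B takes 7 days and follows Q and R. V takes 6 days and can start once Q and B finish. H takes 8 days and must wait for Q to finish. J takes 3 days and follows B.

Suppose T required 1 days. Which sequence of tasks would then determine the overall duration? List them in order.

The binding path is R→Q→B→V = 1+12+7+6 = 26; finish at 26 days.
The longest path through T is only 7 days, so T has float 19.
The critical path is still R→Q→B→V; finish is now 26 days.

R, Q, B, V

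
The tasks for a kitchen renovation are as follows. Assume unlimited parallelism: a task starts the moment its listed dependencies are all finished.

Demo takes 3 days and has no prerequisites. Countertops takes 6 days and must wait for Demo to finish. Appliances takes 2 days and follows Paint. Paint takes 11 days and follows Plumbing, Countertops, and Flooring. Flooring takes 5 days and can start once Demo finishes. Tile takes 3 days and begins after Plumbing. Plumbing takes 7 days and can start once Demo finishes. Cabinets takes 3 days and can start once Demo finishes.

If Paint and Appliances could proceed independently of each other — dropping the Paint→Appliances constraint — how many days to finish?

Before: longest chain Demo→Plumbing→Paint→Appliances = 3+7+11+2 = 23, finish 23.
Without Paint→Appliances, Appliances's earliest start moves from 21 to 0.
New critical path: Demo→Plumbing→Paint = 3+7+11 = 21 ⇒ 21 days.

21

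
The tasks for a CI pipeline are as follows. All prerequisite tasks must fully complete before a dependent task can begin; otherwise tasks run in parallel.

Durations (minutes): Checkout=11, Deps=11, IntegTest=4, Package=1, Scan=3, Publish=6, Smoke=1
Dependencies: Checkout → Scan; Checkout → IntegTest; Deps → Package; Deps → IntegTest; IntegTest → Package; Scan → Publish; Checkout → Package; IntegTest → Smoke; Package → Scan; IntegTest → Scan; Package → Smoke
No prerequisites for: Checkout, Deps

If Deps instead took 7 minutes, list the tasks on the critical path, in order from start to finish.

Checkout, IntegTest, Package, Scan, Publish

Baseline: Deps→IntegTest→Package→Scan→Publish = 11+4+1+3+6 = 25 → 25 minutes.
Deps is on the critical path; changing it to 7 makes that path 21 minutes.
The binding chain switches to Checkout→IntegTest→Package→Scan→Publish = 11+4+1+3+6 = 25; finish 25 minutes.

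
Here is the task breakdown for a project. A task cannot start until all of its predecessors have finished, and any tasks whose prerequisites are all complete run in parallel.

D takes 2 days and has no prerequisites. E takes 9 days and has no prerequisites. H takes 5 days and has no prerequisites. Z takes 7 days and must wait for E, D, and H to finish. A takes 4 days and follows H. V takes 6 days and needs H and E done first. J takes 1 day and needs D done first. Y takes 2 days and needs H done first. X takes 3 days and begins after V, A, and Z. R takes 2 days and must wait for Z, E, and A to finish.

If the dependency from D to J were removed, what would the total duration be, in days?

Original critical path: E→Z→X = 9+7+3 = 19 ⇒ 19 days.
Without D→J, J's earliest start moves from 2 to 0.
The longest chain is now E→Z→X = 9+7+3 = 19, so the plan takes 19 days.

19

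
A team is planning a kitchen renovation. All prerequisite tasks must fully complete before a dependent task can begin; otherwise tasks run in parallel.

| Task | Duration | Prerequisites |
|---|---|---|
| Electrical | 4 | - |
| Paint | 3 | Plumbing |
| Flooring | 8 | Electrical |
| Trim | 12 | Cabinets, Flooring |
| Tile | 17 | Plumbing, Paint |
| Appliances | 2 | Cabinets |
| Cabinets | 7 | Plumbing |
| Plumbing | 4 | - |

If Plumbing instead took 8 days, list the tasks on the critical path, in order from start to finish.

Plumbing, Paint, Tile

Actual critical path: Plumbing→Paint→Tile = 4+3+17 = 24 ⇒ 24 days.
Plumbing is on the critical path; changing it to 8 makes that path 28 days.
No other chain overtakes it, so the finish is 28 days.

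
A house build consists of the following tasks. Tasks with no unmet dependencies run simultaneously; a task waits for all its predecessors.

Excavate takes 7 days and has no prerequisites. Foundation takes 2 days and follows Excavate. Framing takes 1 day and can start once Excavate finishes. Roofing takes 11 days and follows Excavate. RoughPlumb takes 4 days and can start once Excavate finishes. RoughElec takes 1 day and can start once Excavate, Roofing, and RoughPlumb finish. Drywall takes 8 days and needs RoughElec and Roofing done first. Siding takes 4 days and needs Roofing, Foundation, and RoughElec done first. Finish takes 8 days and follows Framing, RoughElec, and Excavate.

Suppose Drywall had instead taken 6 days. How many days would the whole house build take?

Critical path before the change: Excavate→Roofing→RoughElec→Drywall = 7+11+1+8 = 27 giving 27 days.
Drywall is on the critical path; changing it to 6 makes that path 25 days.
The binding chain switches to Excavate→Roofing→RoughElec→Finish = 7+11+1+8 = 27; finish 27 days.

27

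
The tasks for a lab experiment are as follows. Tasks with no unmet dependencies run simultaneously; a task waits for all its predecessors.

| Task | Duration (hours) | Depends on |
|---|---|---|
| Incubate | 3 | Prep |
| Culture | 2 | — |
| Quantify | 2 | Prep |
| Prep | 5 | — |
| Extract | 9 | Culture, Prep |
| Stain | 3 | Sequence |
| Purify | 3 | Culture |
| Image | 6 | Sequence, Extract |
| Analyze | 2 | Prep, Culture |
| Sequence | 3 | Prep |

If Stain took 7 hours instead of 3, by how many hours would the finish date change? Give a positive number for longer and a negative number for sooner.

Actual critical path: Prep→Extract→Image = 5+9+6 = 20 ⇒ 20 hours.
The longest path through Stain is only 11 hours, so Stain has float 9.
No other chain overtakes it, so the finish is 20 hours.
Change in finish: 20 − 20 = +0 hours.

0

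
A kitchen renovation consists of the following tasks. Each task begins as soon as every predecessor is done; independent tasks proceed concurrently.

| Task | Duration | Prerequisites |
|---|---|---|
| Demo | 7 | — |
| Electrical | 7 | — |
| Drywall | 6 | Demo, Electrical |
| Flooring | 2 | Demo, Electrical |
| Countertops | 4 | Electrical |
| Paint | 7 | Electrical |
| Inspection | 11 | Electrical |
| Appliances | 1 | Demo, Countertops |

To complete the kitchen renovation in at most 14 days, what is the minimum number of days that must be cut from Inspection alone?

Current finish: 18 days; target: 14.
Inspection is on every critical path, so each day cut from Inspection cuts the finish by one (this holds down to a finish of 14).
Need 18 − 14 = 4 days off Inspection → Inspection becomes 7 days, finish becomes 14.

4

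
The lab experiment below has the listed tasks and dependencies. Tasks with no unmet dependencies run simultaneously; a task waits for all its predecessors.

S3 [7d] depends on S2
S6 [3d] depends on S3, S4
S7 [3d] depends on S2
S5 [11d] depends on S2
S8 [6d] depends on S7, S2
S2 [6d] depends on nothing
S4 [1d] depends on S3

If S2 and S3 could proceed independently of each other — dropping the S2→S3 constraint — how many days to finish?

17

Before: longest chain S2→S3→S4→S6 = 6+7+1+3 = 17, finish 17.
Without S2→S3, S3's earliest start moves from 6 to 0.
The longest chain is now S2→S5 = 6+11 = 17, so the plan takes 17 days.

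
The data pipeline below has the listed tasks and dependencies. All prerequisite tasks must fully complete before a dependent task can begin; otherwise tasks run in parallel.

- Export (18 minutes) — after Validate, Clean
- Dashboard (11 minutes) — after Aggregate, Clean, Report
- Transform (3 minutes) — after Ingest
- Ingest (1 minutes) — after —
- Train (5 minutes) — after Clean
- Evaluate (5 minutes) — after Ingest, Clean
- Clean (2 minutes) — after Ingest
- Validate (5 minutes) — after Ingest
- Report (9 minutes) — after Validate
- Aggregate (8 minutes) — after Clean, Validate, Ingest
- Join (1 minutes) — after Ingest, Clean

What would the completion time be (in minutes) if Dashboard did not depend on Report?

25

Original critical path: Ingest→Validate→Report→Dashboard = 1+5+9+11 = 26 ⇒ 26 minutes.
Without Report→Dashboard, Dashboard's earliest start moves from 15 to 14.
New critical path: Ingest→Validate→Aggregate→Dashboard = 1+5+8+11 = 25 ⇒ 25 minutes.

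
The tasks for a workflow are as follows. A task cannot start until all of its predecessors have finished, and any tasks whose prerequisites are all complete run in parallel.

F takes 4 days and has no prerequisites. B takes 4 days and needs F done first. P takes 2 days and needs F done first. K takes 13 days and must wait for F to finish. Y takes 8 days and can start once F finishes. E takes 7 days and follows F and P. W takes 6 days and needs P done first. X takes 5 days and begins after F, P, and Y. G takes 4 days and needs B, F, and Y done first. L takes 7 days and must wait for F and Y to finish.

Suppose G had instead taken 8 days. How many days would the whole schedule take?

Critical path before the change: F→Y→L = 4+8+7 = 19 giving 19 days.
The longest path through G is only 16 days, so G has float 3.
Now F→Y→G = 4+8+8 = 20 is longest, so the finish becomes 20 days.

20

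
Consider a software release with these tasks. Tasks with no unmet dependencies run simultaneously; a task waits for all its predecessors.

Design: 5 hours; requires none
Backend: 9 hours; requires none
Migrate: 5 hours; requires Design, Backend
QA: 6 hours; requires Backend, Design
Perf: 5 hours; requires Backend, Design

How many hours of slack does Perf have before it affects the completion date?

The longest chain is Backend→QA = 9+6 = 15; overall finish 15 hours.
The longest chain containing Perf totals 14 hours.
Slack of Perf = 10 − 9 = 1 hour.

1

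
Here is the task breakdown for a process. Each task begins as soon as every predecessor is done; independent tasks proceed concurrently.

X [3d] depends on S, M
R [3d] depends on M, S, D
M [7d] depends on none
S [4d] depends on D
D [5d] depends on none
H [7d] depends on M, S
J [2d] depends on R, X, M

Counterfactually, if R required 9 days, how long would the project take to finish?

20

Baseline: D→S→H = 5+4+7 = 16 → 16 days.
R has 2 days of float (longest path through it is 14).
New critical path: D→S→R→J = 5+4+9+2 = 20 ⇒ 20 days.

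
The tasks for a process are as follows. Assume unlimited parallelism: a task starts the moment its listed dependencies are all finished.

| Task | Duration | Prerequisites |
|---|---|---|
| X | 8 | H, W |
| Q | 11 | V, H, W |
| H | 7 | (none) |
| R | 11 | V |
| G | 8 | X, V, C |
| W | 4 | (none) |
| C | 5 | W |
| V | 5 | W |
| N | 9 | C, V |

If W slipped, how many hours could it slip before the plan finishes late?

3

The longest chain is H→X→G = 7+8+8 = 23; overall finish 23 hours.
W finishes as early as 4 and must finish by 7.
So W can slip 7 − 4 = 3 hours.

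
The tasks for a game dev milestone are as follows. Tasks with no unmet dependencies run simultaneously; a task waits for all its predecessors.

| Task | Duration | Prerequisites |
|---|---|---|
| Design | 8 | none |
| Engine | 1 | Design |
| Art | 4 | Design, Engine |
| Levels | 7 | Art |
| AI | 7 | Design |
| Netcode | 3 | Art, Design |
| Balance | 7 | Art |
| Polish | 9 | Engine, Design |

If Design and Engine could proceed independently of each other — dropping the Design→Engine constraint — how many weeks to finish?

19

Before: longest chain Design→Engine→Art→Levels = 8+1+4+7 = 20, finish 20.
Without Design→Engine, Engine's earliest start moves from 8 to 0.
After: Design→Art→Levels = 8+4+7 = 19 → 19 weeks.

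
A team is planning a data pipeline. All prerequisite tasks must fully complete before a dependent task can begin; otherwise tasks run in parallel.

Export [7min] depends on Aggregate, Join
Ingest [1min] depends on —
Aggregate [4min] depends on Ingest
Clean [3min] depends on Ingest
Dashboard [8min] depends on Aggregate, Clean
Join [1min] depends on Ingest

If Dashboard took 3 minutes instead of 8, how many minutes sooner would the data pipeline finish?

1

Actual critical path: Ingest→Aggregate→Dashboard = 1+4+8 = 13 ⇒ 13 minutes.
Dashboard is on the critical path; changing it to 3 makes that path 8 minutes.
The binding chain switches to Ingest→Aggregate→Export = 1+4+7 = 12; finish 12 minutes.
Change in finish: 12 − 13 = -1 minutes.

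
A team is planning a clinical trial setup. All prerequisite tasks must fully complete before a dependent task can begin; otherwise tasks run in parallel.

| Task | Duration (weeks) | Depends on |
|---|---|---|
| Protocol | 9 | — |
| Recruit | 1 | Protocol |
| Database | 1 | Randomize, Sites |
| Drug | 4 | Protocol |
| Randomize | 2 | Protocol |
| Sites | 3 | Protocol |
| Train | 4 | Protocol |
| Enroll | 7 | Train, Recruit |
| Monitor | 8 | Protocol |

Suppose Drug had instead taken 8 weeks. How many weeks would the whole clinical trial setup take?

As given, the longest chain is Protocol→Train→Enroll = 9+4+7 = 20, so the finish is 20 weeks.
The longest path through Drug is only 13 weeks, so Drug has float 7.
The critical path is still Protocol→Train→Enroll; finish is now 20 weeks.

20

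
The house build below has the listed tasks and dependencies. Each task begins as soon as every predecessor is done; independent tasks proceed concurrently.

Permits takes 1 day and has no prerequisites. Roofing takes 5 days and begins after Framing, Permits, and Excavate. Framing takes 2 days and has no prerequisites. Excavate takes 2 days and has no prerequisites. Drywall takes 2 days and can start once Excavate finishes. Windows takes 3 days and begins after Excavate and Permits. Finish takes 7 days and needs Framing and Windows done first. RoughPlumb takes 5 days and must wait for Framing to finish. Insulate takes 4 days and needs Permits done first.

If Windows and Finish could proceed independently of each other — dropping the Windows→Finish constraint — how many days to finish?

Before: longest chain Excavate→Windows→Finish = 2+3+7 = 12, finish 12.
Without Windows→Finish, Finish's earliest start moves from 5 to 2.
The longest chain is now Framing→Finish = 2+7 = 9, so the plan takes 9 days.

9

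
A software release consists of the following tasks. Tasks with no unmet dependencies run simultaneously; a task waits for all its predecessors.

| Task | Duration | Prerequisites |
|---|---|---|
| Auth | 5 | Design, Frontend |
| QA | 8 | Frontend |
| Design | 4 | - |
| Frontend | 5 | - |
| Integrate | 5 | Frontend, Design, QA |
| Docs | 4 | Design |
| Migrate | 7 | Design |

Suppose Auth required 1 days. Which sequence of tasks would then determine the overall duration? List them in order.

Frontend, QA, Integrate

As given, the longest chain is Frontend→QA→Integrate = 5+8+5 = 18, so the finish is 18 days.
The longest path through Auth is only 10 days, so Auth has float 8.
The critical path is still Frontend→QA→Integrate; finish is now 18 days.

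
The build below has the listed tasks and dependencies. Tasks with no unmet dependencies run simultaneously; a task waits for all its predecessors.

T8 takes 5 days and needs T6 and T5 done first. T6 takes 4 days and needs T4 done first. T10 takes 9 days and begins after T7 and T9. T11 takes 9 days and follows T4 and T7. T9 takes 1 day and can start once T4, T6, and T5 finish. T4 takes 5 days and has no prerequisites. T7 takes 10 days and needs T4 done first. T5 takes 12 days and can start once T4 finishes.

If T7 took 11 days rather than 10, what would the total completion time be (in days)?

Baseline: T4→T5→T9→T10 = 5+12+1+9 = 27 → 27 days.
The longest path through T7 is only 24 days, so T7 has float 3.
No other chain overtakes it, so the finish is 27 days.

27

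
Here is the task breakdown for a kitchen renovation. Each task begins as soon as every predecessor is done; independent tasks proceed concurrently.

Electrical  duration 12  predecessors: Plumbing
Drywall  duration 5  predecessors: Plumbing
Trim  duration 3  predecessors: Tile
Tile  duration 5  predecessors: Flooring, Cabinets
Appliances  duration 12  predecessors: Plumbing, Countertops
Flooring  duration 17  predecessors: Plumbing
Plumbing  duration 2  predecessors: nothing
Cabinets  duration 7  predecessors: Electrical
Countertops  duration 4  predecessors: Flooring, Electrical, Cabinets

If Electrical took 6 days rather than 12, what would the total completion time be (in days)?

Critical path before the change: Plumbing→Electrical→Cabinets→Countertops→Appliances = 2+12+7+4+12 = 37 giving 37 days.
Electrical lies on that path, so at 6 days the path becomes 31 days.
Now Plumbing→Flooring→Countertops→Appliances = 2+17+4+12 = 35 is longest, so the finish becomes 35 days.

35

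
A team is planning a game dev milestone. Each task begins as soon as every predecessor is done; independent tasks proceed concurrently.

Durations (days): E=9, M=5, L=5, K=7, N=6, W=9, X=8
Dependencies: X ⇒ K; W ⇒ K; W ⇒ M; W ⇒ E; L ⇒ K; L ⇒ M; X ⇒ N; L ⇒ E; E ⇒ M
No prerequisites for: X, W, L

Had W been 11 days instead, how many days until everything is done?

The binding path is W→E→M = 9+9+5 = 23; finish at 23 days.
Since W is critical, the +2 change carries straight to that chain (now 25 days).
The critical path is still W→E→M; finish is now 25 days.

25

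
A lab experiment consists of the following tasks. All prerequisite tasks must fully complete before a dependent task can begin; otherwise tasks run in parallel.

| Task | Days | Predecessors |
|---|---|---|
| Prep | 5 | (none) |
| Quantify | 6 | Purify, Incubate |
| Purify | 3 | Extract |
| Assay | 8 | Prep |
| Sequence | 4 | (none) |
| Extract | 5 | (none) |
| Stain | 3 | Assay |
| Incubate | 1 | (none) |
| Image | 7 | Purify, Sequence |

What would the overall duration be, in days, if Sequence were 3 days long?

Actual critical path: Prep→Assay→Stain = 5+8+3 = 16 ⇒ 16 days.
Sequence is off the critical path — its longest chain is 11 days, giving 5 of slack.
The critical path is still Prep→Assay→Stain; finish is now 16 days.

16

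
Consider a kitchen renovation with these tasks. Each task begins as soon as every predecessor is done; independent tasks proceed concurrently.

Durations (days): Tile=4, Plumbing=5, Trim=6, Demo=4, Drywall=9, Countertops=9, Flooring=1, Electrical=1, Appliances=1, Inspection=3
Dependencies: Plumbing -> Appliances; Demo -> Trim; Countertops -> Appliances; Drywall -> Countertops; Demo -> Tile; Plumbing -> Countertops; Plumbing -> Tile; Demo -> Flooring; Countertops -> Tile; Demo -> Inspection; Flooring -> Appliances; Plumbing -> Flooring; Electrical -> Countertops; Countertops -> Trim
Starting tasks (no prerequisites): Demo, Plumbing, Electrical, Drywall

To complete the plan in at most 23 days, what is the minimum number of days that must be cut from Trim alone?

1

Current finish: 24 days; target: 23.
Trim is on every critical path, so each day cut from Trim cuts the finish by one (this holds down to a finish of 22).
Need 24 − 23 = 1 day off Trim → Trim becomes 5 days, finish becomes 23.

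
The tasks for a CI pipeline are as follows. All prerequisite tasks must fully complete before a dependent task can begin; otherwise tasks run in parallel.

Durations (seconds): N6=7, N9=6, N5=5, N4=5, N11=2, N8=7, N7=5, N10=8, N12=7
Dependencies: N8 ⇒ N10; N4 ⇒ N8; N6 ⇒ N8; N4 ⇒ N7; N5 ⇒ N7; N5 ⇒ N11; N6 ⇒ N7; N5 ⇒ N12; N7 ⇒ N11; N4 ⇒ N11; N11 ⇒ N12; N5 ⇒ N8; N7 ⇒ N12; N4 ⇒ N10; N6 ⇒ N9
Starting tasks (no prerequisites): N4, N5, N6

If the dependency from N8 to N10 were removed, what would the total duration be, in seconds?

With the dependency in place, N6→N8→N10 = 7+7+8 = 22 sets the finish at 22 seconds.
Without N8→N10, N10's earliest start moves from 14 to 5.
New critical path: N6→N7→N11→N12 = 7+5+2+7 = 21 ⇒ 21 seconds.

21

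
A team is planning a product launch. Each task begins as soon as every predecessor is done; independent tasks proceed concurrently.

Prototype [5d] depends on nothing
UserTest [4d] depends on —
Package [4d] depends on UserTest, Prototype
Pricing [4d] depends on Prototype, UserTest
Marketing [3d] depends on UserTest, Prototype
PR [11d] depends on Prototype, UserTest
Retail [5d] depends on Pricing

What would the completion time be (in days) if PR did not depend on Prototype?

15

Original critical path: Prototype→PR = 5+11 = 16 ⇒ 16 days.
Without Prototype→PR, PR's earliest start moves from 5 to 4.
The longest chain is now UserTest→PR = 4+11 = 15, so the schedule takes 15 days.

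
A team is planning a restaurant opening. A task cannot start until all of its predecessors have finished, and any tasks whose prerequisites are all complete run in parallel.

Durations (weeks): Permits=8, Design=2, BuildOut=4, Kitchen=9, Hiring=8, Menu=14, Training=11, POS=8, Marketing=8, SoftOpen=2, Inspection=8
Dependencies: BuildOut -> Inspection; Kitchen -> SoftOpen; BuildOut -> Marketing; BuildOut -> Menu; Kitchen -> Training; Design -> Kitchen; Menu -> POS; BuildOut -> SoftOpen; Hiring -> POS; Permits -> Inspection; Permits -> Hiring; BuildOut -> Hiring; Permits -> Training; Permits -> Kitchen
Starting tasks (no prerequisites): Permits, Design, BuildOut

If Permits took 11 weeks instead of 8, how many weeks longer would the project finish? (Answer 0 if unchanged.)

3

Baseline: Permits→Kitchen→Training = 8+9+11 = 28 → 28 weeks.
Permits lies on that path, so at 11 weeks the path becomes 31 weeks.
No other chain overtakes it, so the finish is 31 weeks.
Change in finish: 31 − 28 = +3 weeks.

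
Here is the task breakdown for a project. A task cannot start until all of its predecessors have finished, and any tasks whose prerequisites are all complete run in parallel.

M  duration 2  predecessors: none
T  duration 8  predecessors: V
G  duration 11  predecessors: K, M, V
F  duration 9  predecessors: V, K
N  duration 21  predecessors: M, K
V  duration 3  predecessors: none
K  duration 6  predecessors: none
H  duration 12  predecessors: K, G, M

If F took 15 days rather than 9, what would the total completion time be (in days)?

Baseline: K→G→H = 6+11+12 = 29 → 29 days.
The longest path through F is only 15 days, so F has float 14.
No other chain overtakes it, so the finish is 29 days.

29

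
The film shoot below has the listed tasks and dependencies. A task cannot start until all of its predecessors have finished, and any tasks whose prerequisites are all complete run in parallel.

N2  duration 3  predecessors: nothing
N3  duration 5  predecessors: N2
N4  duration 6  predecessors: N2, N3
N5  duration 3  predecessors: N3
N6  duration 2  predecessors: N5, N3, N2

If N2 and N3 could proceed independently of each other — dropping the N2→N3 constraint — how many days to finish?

11

Before: longest chain N2→N3→N4 = 3+5+6 = 14, finish 14.
Without N2→N3, N3's earliest start moves from 3 to 0.
The longest chain is now N3→N4 = 5+6 = 11, so the plan takes 11 days.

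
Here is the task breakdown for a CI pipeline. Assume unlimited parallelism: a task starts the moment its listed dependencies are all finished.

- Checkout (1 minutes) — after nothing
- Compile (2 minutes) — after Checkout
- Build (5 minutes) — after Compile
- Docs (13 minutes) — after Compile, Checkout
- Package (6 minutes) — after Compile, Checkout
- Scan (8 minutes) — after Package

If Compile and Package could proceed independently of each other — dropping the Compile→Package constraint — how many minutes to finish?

16

Original critical path: Checkout→Compile→Package→Scan = 1+2+6+8 = 17 ⇒ 17 minutes.
Without Compile→Package, Package's earliest start moves from 3 to 1.
After: Checkout→Compile→Docs = 1+2+13 = 16 → 16 minutes.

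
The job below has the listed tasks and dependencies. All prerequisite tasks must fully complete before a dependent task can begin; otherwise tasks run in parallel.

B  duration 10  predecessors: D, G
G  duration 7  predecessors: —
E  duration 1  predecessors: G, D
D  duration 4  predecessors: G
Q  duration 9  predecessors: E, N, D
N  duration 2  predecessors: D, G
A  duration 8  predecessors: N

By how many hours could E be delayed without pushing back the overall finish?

1

The longest chain is G→D→N→Q = 7+4+2+9 = 22; overall finish 22 hours.
E finishes as early as 12 and must finish by 13.
Slack of E = 12 − 11 = 1 hour.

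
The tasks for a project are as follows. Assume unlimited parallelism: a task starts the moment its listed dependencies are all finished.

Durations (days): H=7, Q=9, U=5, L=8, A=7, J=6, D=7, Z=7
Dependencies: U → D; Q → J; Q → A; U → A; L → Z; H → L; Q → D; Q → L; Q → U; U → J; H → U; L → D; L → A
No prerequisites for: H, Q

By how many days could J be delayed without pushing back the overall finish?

4

Critical path: Q→L→A = 9+8+7 = 24, so the finish is 24 days.
J finishes as early as 20 and must finish by 24.
Slack of J = 18 − 14 = 4 days.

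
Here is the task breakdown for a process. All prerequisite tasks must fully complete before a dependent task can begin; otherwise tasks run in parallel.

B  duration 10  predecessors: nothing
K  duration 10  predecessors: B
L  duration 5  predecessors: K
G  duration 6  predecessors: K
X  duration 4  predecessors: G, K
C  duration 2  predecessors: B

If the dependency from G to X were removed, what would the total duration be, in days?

26

Before: longest chain B→K→G→X = 10+10+6+4 = 30, finish 30.
Without G→X, X's earliest start moves from 26 to 20.
After: B→K→G = 10+10+6 = 26 → 26 days.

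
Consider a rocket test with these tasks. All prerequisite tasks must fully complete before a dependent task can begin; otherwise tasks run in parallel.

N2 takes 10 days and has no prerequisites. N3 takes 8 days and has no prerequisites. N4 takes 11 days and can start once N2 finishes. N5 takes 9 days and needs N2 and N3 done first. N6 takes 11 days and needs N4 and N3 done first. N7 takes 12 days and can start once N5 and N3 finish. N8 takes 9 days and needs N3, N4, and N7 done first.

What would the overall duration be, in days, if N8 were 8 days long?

39

Actual critical path: N2→N5→N7→N8 = 10+9+12+9 = 40 ⇒ 40 days.
N8 lies on that path, so at 8 days the path becomes 39 days.
The critical path is still N2→N5→N7→N8; finish is now 39 days.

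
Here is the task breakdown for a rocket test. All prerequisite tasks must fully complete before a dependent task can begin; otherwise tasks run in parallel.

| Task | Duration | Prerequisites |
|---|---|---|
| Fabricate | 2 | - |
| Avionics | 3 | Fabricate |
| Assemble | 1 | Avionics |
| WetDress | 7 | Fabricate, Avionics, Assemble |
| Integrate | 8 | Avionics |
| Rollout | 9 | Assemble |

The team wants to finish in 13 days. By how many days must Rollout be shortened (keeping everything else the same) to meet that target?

2

Current finish: 15 days; target: 13.
Rollout is on every critical path, so each day cut from Rollout cuts the finish by one (this holds down to a finish of 13).
Need 15 − 13 = 2 days off Rollout → Rollout becomes 7 days, finish becomes 13.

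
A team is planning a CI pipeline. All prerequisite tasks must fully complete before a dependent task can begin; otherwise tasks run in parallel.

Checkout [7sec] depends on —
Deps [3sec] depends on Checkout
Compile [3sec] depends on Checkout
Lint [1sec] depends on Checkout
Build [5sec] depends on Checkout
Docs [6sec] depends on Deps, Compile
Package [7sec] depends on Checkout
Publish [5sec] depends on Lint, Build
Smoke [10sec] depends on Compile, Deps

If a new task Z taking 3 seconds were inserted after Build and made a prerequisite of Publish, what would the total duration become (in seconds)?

20

Originally the plan takes 20 seconds.
With Z inserted, Publish now waits for max(Lint, Build, Z).
New critical path: Checkout→Deps→Smoke = 7+3+10 = 20 ⇒ 20 seconds.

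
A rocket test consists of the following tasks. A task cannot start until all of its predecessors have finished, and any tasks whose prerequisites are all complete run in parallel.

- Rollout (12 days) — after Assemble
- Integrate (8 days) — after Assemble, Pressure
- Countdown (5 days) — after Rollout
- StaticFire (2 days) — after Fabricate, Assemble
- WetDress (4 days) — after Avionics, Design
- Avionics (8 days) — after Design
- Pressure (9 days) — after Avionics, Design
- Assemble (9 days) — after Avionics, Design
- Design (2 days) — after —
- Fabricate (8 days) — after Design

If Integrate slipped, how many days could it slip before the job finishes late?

Design→Avionics→Assemble→Rollout→Countdown = 2+8+9+12+5 = 36 sets the makespan at 36 days.
Longest path through Integrate: 27 days (earliest finish 27, latest finish 36).
So Integrate can slip 36 − 27 = 9 days.

9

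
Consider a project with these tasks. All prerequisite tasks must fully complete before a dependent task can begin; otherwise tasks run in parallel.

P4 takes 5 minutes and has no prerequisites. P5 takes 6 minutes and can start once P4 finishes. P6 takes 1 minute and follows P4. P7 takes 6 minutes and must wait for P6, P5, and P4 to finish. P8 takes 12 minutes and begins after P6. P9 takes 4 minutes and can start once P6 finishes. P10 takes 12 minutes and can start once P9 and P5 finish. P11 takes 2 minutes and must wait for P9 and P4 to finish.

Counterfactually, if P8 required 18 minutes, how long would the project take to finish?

24

As given, the longest chain is P4→P5→P10 = 5+6+12 = 23, so the finish is 23 minutes.
P8 is off the critical path — its longest chain is 18 minutes, giving 5 of slack.
Now P4→P6→P8 = 5+1+18 = 24 is longest, so the finish becomes 24 minutes.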